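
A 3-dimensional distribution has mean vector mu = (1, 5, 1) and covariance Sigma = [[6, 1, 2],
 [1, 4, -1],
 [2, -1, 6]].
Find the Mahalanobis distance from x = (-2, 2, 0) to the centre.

Step 1 — centre the observation: (x - mu) = (-3, -3, -1).

Step 2 — invert Sigma (cofactor / det for 3×3, or solve directly):
  Sigma^{-1} = [[0.2054, -0.0714, -0.0804],
 [-0.0714, 0.2857, 0.0714],
 [-0.0804, 0.0714, 0.2054]].

Step 3 — form the quadratic (x - mu)^T · Sigma^{-1} · (x - mu):
  Sigma^{-1} · (x - mu) = (-0.3214, -0.7143, -0.1786).
  (x - mu)^T · [Sigma^{-1} · (x - mu)] = (-3)·(-0.3214) + (-3)·(-0.7143) + (-1)·(-0.1786) = 3.2857.

Step 4 — take square root: d = √(3.2857) ≈ 1.8127.

d(x, mu) = √(3.2857) ≈ 1.8127


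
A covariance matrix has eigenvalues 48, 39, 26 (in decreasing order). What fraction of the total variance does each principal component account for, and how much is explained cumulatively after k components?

Step 1 — total variance = trace(Sigma) = Σ λ_i = 48 + 39 + 26 = 113.

Step 2 — fraction explained by component i = λ_i / Σ λ:
  PC1: 48/113 = 0.4248
  PC2: 39/113 = 0.3451
  PC3: 26/113 = 0.2301

Step 3 — cumulative fraction after k components = (λ_1 + ... + λ_k) / Σ λ:
  k = 1: 48/113 = 0.4248
  k = 2: (48 + 39)/113 = 87/113 = 0.7699
  k = 3: (48 + 39 + 26)/113 = 113/113 = 1

Summary (fraction, with percent):

explained: PC1 0.4248 (42.48%), PC2 0.3451 (34.51%), PC3 0.2301 (23.01%);  cumulative: 0.4248, 0.7699, 1


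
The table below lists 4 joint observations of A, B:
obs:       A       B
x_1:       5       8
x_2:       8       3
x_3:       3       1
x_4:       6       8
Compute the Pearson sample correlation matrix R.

Step 1 — column means:
  mean(A) = (5 + 8 + 3 + 6) / 4 = 22/4 = 5.5
  mean(B) = (8 + 3 + 1 + 8) / 4 = 20/4 = 5

Step 2 — sample variances and covariances s[i,j] = (1/(n-1)) · Σ_k (x_{k,i} - mean_i) · (x_{k,j} - mean_j), with n-1 = 3:
  s[A,A] = ((-0.5)·(-0.5) + (2.5)·(2.5) + (-2.5)·(-2.5) + (0.5)·(0.5)) / 3 = 13/3 = 4.3333
  s[A,B] = ((-0.5)·(3) + (2.5)·(-2) + (-2.5)·(-4) + (0.5)·(3)) / 3 = 5/3 = 1.6667
  s[B,B] = ((3)·(3) + (-2)·(-2) + (-4)·(-4) + (3)·(3)) / 3 = 38/3 = 12.6667
  Sample standard deviations s_i = √(s[i,i]):
  s(A) = √(4.3333) = 2.0817
  s(B) = √(12.6667) = 3.559

Step 3 — r_{ij} = s_{ij} / (s_i · s_j):
  r[A,A] = 1 (diagonal).
  r[A,B] = 1.6667 / (2.0817 · 3.559) = 1.6667 / 7.4087 = 0.225
  r[B,B] = 1 (diagonal).

R is symmetric with unit diagonal. Assembling:

R = [[1, 0.225],
 [0.225, 1]]


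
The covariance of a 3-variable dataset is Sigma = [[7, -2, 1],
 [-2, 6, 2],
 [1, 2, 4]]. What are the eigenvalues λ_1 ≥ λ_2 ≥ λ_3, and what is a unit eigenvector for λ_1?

Step 1 — characteristic polynomial p(λ) = det(λI - Sigma) = λ³ - tr·λ² + c_1·λ - det, where tr = trace, c_1 = sum of the principal 2×2 minors, det = det(Sigma):
  tr = 7 + 6 + 4 = 17,
  c_1 = (7·6 - (-2)²) + (7·4 - (1)²) + (6·4 - (2)²) = 38 + 27 + 20 = 85,
  det = 7·(6·4 - (2)²) - (-2)·((-2)·4 - (2)·(1)) + (1)·((-2)·(2) - 6·(1)) = 7·(20) - (-2)·(-10) + (1)·(-10) = 110.
  So p(λ) = λ³ - 17λ² + 85λ - 110.
Step 2 — look for an integer root (rational root theorem: any rational root is an integer divisor of 110). Testing λ = 2:
  p(2) = 8 - 68 + 170 - 110 = 0  ✓
  Dividing out (λ - 2): p(λ) = (λ - 2)(λ² - 15λ + 55).
Step 3 — remaining eigenvalues from the quadratic λ² - 15λ + 55 = 0:
  Δ = 15² - 4·55 = 225 - 220 = 5,  λ = (15 ± √5)/2 = (15 ± 2.2361)/2 ≈ 8.618 or 6.382.
  Sorted: λ_1 = 8.618,  λ_2 = 6.382,  λ_3 = 2  (check: sum = 17 = tr ✓).

Step 4 — unit eigenvector for λ_1 ≈ 8.618: v spans the null space of (Sigma - λ_1 I), whose rows are
  r_1 = (-1.618, -2, 1),  r_2 = (-2, -2.618, 2),  r_3 = (1, 2, -4.618).
  v is orthogonal to every row, so take v ∝ r_1 × r_2 = ((-2)·(2) - (1)·(-2.618), (1)·(-2) - (-1.618)·(2), (-1.618)·(-2.618) - (-2)·(-2)) ≈ (-1.382, 1.2361, 0.2361).
  Rescale (multiply by -1 so the first nonzero entry is positive): u = (1.382, -1.2361, -0.2361).
  ||u|| = √((1.382)² + (-1.2361)² + (-0.2361)²) = √(3.4934) ≈ 1.8691,  v_1 = u/||u|| ≈ (0.7394, -0.6613, -0.1263) (||v_1|| = 1).

λ_1 = 8.618,  λ_2 = 6.382,  λ_3 = 2;  v_1 ≈ (0.7394, -0.6613, -0.1263)


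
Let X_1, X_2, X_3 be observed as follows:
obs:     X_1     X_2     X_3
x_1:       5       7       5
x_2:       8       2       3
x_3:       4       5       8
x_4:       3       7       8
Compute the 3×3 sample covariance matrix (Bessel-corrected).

Step 1 — column means:
  mean(X_1) = (5 + 8 + 4 + 3) / 4 = 20/4 = 5
  mean(X_2) = (7 + 2 + 5 + 7) / 4 = 21/4 = 5.25
  mean(X_3) = (5 + 3 + 8 + 8) / 4 = 24/4 = 6

Step 2 — sample covariance S[i,j] = (1/(n-1)) · Σ_k (x_{k,i} - mean_i) · (x_{k,j} - mean_j), with n-1 = 3.
  S[X_1,X_1] = ((0)·(0) + (3)·(3) + (-1)·(-1) + (-2)·(-2)) / 3 = 14/3 = 4.6667
  S[X_1,X_2] = ((0)·(1.75) + (3)·(-3.25) + (-1)·(-0.25) + (-2)·(1.75)) / 3 = -13/3 = -4.3333
  S[X_1,X_3] = ((0)·(-1) + (3)·(-3) + (-1)·(2) + (-2)·(2)) / 3 = -15/3 = -5
  S[X_2,X_2] = ((1.75)·(1.75) + (-3.25)·(-3.25) + (-0.25)·(-0.25) + (1.75)·(1.75)) / 3 = 16.75/3 = 5.5833
  S[X_2,X_3] = ((1.75)·(-1) + (-3.25)·(-3) + (-0.25)·(2) + (1.75)·(2)) / 3 = 11/3 = 3.6667
  S[X_3,X_3] = ((-1)·(-1) + (-3)·(-3) + (2)·(2) + (2)·(2)) / 3 = 18/3 = 6

S is symmetric (S[j,i] = S[i,j]). Assembling:

S = [[4.6667, -4.3333, -5],
 [-4.3333, 5.5833, 3.6667],
 [-5, 3.6667, 6]]


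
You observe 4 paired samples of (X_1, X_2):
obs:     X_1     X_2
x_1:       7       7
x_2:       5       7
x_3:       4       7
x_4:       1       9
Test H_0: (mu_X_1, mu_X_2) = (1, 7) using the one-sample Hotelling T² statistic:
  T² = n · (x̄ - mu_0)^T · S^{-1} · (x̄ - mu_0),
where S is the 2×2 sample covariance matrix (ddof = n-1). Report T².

Step 1 — sample mean vector:
  mean(X_1) = (7 + 5 + 4 + 1) / 4 = 17/4 = 4.25
  mean(X_2) = (7 + 7 + 7 + 9) / 4 = 30/4 = 7.5
  x̄ = (4.25, 7.5),  deviation x̄ - mu_0 = (4.25, 7.5) - (1, 7) = (3.25, 0.5).

Step 2 — sample covariance matrix, S[i,j] = (1/(n-1)) · Σ_k (x_{k,i} - mean_i) · (x_{k,j} - mean_j), divisor n-1 = 3:
  S[X_1,X_1] = ((2.75)·(2.75) + (0.75)·(0.75) + (-0.25)·(-0.25) + (-3.25)·(-3.25)) / 3 = 18.75/3 = 6.25
  S[X_1,X_2] = ((2.75)·(-0.5) + (0.75)·(-0.5) + (-0.25)·(-0.5) + (-3.25)·(1.5)) / 3 = -6.5/3 = -2.1667
  S[X_2,X_2] = ((-0.5)·(-0.5) + (-0.5)·(-0.5) + (-0.5)·(-0.5) + (1.5)·(1.5)) / 3 = 3/3 = 1
  S = [[6.25, -2.1667],
 [-2.1667, 1]].

Step 3 — invert S. det(S) = 6.25·1 - (-2.1667)² = 1.5556.
  S^{-1} = (1/det) · [[d, -b], [-b, a]] = [[0.6429, 1.3929],
 [1.3929, 4.0179]].

Step 4 — quadratic form (x̄ - mu_0)^T · S^{-1} · (x̄ - mu_0):
  S^{-1} · (x̄ - mu_0) = (2.7857, 6.5357),
  (x̄ - mu_0)^T · [...] = (3.25)·(2.7857) + (0.5)·(6.5357) = 12.3214.

Step 5 — scale by n: T² = 4 · 12.3214 = 49.2857.

T² ≈ 49.2857


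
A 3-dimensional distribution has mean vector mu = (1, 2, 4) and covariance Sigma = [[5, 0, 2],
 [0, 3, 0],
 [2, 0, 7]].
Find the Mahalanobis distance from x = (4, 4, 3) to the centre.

Step 1 — centre the observation: (x - mu) = (3, 2, -1).

Step 2 — invert Sigma (cofactor / det for 3×3, or solve directly):
  Sigma^{-1} = [[0.2258, 0, -0.0645],
 [0, 0.3333, 0],
 [-0.0645, 0, 0.1613]].

Step 3 — form the quadratic (x - mu)^T · Sigma^{-1} · (x - mu):
  Sigma^{-1} · (x - mu) = (0.7419, 0.6667, -0.3548).
  (x - mu)^T · [Sigma^{-1} · (x - mu)] = (3)·(0.7419) + (2)·(0.6667) + (-1)·(-0.3548) = 3.914.

Step 4 — take square root: d = √(3.914) ≈ 1.9784.

d(x, mu) = √(3.914) ≈ 1.9784


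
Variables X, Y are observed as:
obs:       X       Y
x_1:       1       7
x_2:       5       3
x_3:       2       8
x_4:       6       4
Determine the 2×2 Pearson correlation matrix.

Step 1 — column means:
  mean(X) = (1 + 5 + 2 + 6) / 4 = 14/4 = 3.5
  mean(Y) = (7 + 3 + 8 + 4) / 4 = 22/4 = 5.5

Step 2 — sample variances and covariances s[i,j] = (1/(n-1)) · Σ_k (x_{k,i} - mean_i) · (x_{k,j} - mean_j), with n-1 = 3:
  s[X,X] = ((-2.5)·(-2.5) + (1.5)·(1.5) + (-1.5)·(-1.5) + (2.5)·(2.5)) / 3 = 17/3 = 5.6667
  s[X,Y] = ((-2.5)·(1.5) + (1.5)·(-2.5) + (-1.5)·(2.5) + (2.5)·(-1.5)) / 3 = -15/3 = -5
  s[Y,Y] = ((1.5)·(1.5) + (-2.5)·(-2.5) + (2.5)·(2.5) + (-1.5)·(-1.5)) / 3 = 17/3 = 5.6667
  Sample standard deviations s_i = √(s[i,i]):
  s(X) = √(5.6667) = 2.3805
  s(Y) = √(5.6667) = 2.3805

Step 3 — r_{ij} = s_{ij} / (s_i · s_j):
  r[X,X] = 1 (diagonal).
  r[X,Y] = -5 / (2.3805 · 2.3805) = -5 / 5.6667 = -0.8824
  r[Y,Y] = 1 (diagonal).

R is symmetric with unit diagonal. Assembling:

R = [[1, -0.8824],
 [-0.8824, 1]]


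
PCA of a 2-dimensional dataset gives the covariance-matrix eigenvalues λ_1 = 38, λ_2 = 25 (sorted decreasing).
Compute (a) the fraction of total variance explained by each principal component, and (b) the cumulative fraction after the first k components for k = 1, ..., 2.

Step 1 — total variance = trace(Sigma) = Σ λ_i = 38 + 25 = 63.

Step 2 — fraction explained by component i = λ_i / Σ λ:
  PC1: 38/63 = 0.6032
  PC2: 25/63 = 0.3968

Step 3 — cumulative fraction after k components = (λ_1 + ... + λ_k) / Σ λ:
  k = 1: 38/63 = 0.6032
  k = 2: (38 + 25)/63 = 63/63 = 1

Summary (fraction, with percent):

explained: PC1 0.6032 (60.32%), PC2 0.3968 (39.68%);  cumulative: 0.6032, 1


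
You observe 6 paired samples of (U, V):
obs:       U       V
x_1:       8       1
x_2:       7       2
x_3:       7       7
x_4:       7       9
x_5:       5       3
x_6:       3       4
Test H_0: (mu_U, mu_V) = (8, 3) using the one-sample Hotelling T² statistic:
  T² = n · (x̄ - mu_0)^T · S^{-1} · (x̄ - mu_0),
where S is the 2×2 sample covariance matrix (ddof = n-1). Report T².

Step 1 — sample mean vector:
  mean(U) = (8 + 7 + 7 + 7 + 5 + 3) / 6 = 37/6 = 6.1667
  mean(V) = (1 + 2 + 7 + 9 + 3 + 4) / 6 = 26/6 = 4.3333
  x̄ = (6.1667, 4.3333),  deviation x̄ - mu_0 = (6.1667, 4.3333) - (8, 3) = (-1.8333, 1.3333).

Step 2 — sample covariance matrix, S[i,j] = (1/(n-1)) · Σ_k (x_{k,i} - mean_i) · (x_{k,j} - mean_j), divisor n-1 = 5:
  S[U,U] = ((1.8333)·(1.8333) + (0.8333)·(0.8333) + (0.8333)·(0.8333) + (0.8333)·(0.8333) + (-1.1667)·(-1.1667) + (-3.1667)·(-3.1667)) / 5 = 16.8333/5 = 3.3667
  S[U,V] = ((1.8333)·(-3.3333) + (0.8333)·(-2.3333) + (0.8333)·(2.6667) + (0.8333)·(4.6667) + (-1.1667)·(-1.3333) + (-3.1667)·(-0.3333)) / 5 = 0.6667/5 = 0.1333
  S[V,V] = ((-3.3333)·(-3.3333) + (-2.3333)·(-2.3333) + (2.6667)·(2.6667) + (4.6667)·(4.6667) + (-1.3333)·(-1.3333) + (-0.3333)·(-0.3333)) / 5 = 47.3333/5 = 9.4667
  S = [[3.3667, 0.1333],
 [0.1333, 9.4667]].

Step 3 — invert S. det(S) = 3.3667·9.4667 - (0.1333)² = 31.8533.
  S^{-1} = (1/det) · [[d, -b], [-b, a]] = [[0.2972, -0.0042],
 [-0.0042, 0.1057]].

Step 4 — quadratic form (x̄ - mu_0)^T · S^{-1} · (x̄ - mu_0):
  S^{-1} · (x̄ - mu_0) = (-0.5504, 0.1486),
  (x̄ - mu_0)^T · [...] = (-1.8333)·(-0.5504) + (1.3333)·(0.1486) = 1.2073.

Step 5 — scale by n: T² = 6 · 1.2073 = 7.2436.

T² ≈ 7.2436


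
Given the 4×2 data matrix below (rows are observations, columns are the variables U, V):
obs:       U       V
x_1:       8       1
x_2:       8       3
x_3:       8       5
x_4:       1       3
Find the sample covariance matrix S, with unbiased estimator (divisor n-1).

Step 1 — column means:
  mean(U) = (8 + 8 + 8 + 1) / 4 = 25/4 = 6.25
  mean(V) = (1 + 3 + 5 + 3) / 4 = 12/4 = 3

Step 2 — sample covariance S[i,j] = (1/(n-1)) · Σ_k (x_{k,i} - mean_i) · (x_{k,j} - mean_j), with n-1 = 3.
  S[U,U] = ((1.75)·(1.75) + (1.75)·(1.75) + (1.75)·(1.75) + (-5.25)·(-5.25)) / 3 = 36.75/3 = 12.25
  S[U,V] = ((1.75)·(-2) + (1.75)·(0) + (1.75)·(2) + (-5.25)·(0)) / 3 = 0/3 = 0
  S[V,V] = ((-2)·(-2) + (0)·(0) + (2)·(2) + (0)·(0)) / 3 = 8/3 = 2.6667

S is symmetric (S[j,i] = S[i,j]). Assembling:

S = [[12.25, 0],
 [0, 2.6667]]


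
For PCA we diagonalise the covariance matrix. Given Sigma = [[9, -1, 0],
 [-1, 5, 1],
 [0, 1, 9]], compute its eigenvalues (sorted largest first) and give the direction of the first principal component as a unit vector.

Step 1 — characteristic polynomial p(λ) = det(λI - Sigma) = λ³ - tr·λ² + c_1·λ - det, where tr = trace, c_1 = sum of the principal 2×2 minors, det = det(Sigma):
  tr = 9 + 5 + 9 = 23,
  c_1 = (9·5 - (-1)²) + (9·9 - (0)²) + (5·9 - (1)²) = 44 + 81 + 44 = 169,
  det = 9·(5·9 - (1)²) - (-1)·((-1)·9 - (1)·(0)) + (0)·((-1)·(1) - 5·(0)) = 9·(44) - (-1)·(-9) + (0)·(-1) = 387.
  So p(λ) = λ³ - 23λ² + 169λ - 387.
Step 2 — look for an integer root (rational root theorem: any rational root is an integer divisor of 387). Testing λ = 9:
  p(9) = 729 - 1863 + 1521 - 387 = 0  ✓
  Dividing out (λ - 9): p(λ) = (λ - 9)(λ² - 14λ + 43).
Step 3 — remaining eigenvalues from the quadratic λ² - 14λ + 43 = 0:
  Δ = 14² - 4·43 = 196 - 172 = 24,  λ = (14 ± √24)/2 = (14 ± 4.899)/2 ≈ 9.4495 or 4.5505.
  Sorted: λ_1 = 9.4495,  λ_2 = 9,  λ_3 = 4.5505  (check: sum = 23 = tr ✓).

Step 4 — unit eigenvector for λ_1 ≈ 9.4495: v spans the null space of (Sigma - λ_1 I), whose rows are
  r_1 = (-0.4495, -1, 0),  r_2 = (-1, -4.4495, 1),  r_3 = (0, 1, -0.4495).
  v is orthogonal to every row, so take v ∝ r_1 × r_2 = ((-1)·(1) - (0)·(-4.4495), (0)·(-1) - (-0.4495)·(1), (-0.4495)·(-4.4495) - (-1)·(-1)) ≈ (-1, 0.4495, 1).
  Rescale (multiply by -1 so the first nonzero entry is positive): u = (1, -0.4495, -1).
  ||u|| = √((1)² + (-0.4495)² + (-1)²) = √(2.202) ≈ 1.4839,  v_1 = u/||u|| ≈ (0.6739, -0.3029, -0.6739) (||v_1|| = 1).

λ_1 = 9.4495,  λ_2 = 9,  λ_3 = 4.5505;  v_1 ≈ (0.6739, -0.3029, -0.6739)


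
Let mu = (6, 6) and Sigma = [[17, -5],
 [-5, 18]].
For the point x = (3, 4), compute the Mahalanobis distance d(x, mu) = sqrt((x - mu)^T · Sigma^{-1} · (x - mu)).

Step 1 — centre the observation: (x - mu) = (-3, -2).

Step 2 — invert Sigma. det(Sigma) = 17·18 - (-5)² = 281.
  Sigma^{-1} = (1/det) · [[d, -b], [-b, a]] = [[0.0641, 0.0178],
 [0.0178, 0.0605]].

Step 3 — form the quadratic (x - mu)^T · Sigma^{-1} · (x - mu):
  Sigma^{-1} · (x - mu) = (-0.2278, -0.1744).
  (x - mu)^T · [Sigma^{-1} · (x - mu)] = (-3)·(-0.2278) + (-2)·(-0.1744) = 1.032.

Step 4 — take square root: d = √(1.032) ≈ 1.0159.

d(x, mu) = √(1.032) ≈ 1.0159


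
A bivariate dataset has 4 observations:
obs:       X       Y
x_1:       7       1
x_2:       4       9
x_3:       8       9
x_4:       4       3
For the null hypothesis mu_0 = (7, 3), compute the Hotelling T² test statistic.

Step 1 — sample mean vector:
  mean(X) = (7 + 4 + 8 + 4) / 4 = 23/4 = 5.75
  mean(Y) = (1 + 9 + 9 + 3) / 4 = 22/4 = 5.5
  x̄ = (5.75, 5.5),  deviation x̄ - mu_0 = (5.75, 5.5) - (7, 3) = (-1.25, 2.5).

Step 2 — sample covariance matrix, S[i,j] = (1/(n-1)) · Σ_k (x_{k,i} - mean_i) · (x_{k,j} - mean_j), divisor n-1 = 3:
  S[X,X] = ((1.25)·(1.25) + (-1.75)·(-1.75) + (2.25)·(2.25) + (-1.75)·(-1.75)) / 3 = 12.75/3 = 4.25
  S[X,Y] = ((1.25)·(-4.5) + (-1.75)·(3.5) + (2.25)·(3.5) + (-1.75)·(-2.5)) / 3 = 0.5/3 = 0.1667
  S[Y,Y] = ((-4.5)·(-4.5) + (3.5)·(3.5) + (3.5)·(3.5) + (-2.5)·(-2.5)) / 3 = 51/3 = 17
  S = [[4.25, 0.1667],
 [0.1667, 17]].

Step 3 — invert S. det(S) = 4.25·17 - (0.1667)² = 72.2222.
  S^{-1} = (1/det) · [[d, -b], [-b, a]] = [[0.2354, -0.0023],
 [-0.0023, 0.0588]].

Step 4 — quadratic form (x̄ - mu_0)^T · S^{-1} · (x̄ - mu_0):
  S^{-1} · (x̄ - mu_0) = (-0.3, 0.15),
  (x̄ - mu_0)^T · [...] = (-1.25)·(-0.3) + (2.5)·(0.15) = 0.75.

Step 5 — scale by n: T² = 4 · 0.75 = 3.

T² ≈ 3


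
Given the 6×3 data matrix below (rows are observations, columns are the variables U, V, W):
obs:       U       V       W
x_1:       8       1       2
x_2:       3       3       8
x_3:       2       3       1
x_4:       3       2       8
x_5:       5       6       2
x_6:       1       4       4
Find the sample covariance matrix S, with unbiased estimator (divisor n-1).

Step 1 — column means:
  mean(U) = (8 + 3 + 2 + 3 + 5 + 1) / 6 = 22/6 = 3.6667
  mean(V) = (1 + 3 + 3 + 2 + 6 + 4) / 6 = 19/6 = 3.1667
  mean(W) = (2 + 8 + 1 + 8 + 2 + 4) / 6 = 25/6 = 4.1667

Step 2 — sample covariance S[i,j] = (1/(n-1)) · Σ_k (x_{k,i} - mean_i) · (x_{k,j} - mean_j), with n-1 = 5.
  S[U,U] = ((4.3333)·(4.3333) + (-0.6667)·(-0.6667) + (-1.6667)·(-1.6667) + (-0.6667)·(-0.6667) + (1.3333)·(1.3333) + (-2.6667)·(-2.6667)) / 5 = 31.3333/5 = 6.2667
  S[U,V] = ((4.3333)·(-2.1667) + (-0.6667)·(-0.1667) + (-1.6667)·(-0.1667) + (-0.6667)·(-1.1667) + (1.3333)·(2.8333) + (-2.6667)·(0.8333)) / 5 = -6.6667/5 = -1.3333
  S[U,W] = ((4.3333)·(-2.1667) + (-0.6667)·(3.8333) + (-1.6667)·(-3.1667) + (-0.6667)·(3.8333) + (1.3333)·(-2.1667) + (-2.6667)·(-0.1667)) / 5 = -11.6667/5 = -2.3333
  S[V,V] = ((-2.1667)·(-2.1667) + (-0.1667)·(-0.1667) + (-0.1667)·(-0.1667) + (-1.1667)·(-1.1667) + (2.8333)·(2.8333) + (0.8333)·(0.8333)) / 5 = 14.8333/5 = 2.9667
  S[V,W] = ((-2.1667)·(-2.1667) + (-0.1667)·(3.8333) + (-0.1667)·(-3.1667) + (-1.1667)·(3.8333) + (2.8333)·(-2.1667) + (0.8333)·(-0.1667)) / 5 = -6.1667/5 = -1.2333
  S[W,W] = ((-2.1667)·(-2.1667) + (3.8333)·(3.8333) + (-3.1667)·(-3.1667) + (3.8333)·(3.8333) + (-2.1667)·(-2.1667) + (-0.1667)·(-0.1667)) / 5 = 48.8333/5 = 9.7667

S is symmetric (S[j,i] = S[i,j]). Assembling:

S = [[6.2667, -1.3333, -2.3333],
 [-1.3333, 2.9667, -1.2333],
 [-2.3333, -1.2333, 9.7667]]


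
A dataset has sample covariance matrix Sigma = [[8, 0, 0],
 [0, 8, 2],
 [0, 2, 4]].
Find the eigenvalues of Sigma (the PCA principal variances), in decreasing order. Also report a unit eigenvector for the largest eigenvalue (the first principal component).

Step 1 — characteristic polynomial p(λ) = det(λI - Sigma) = λ³ - tr·λ² + c_1·λ - det, where tr = trace, c_1 = sum of the principal 2×2 minors, det = det(Sigma):
  tr = 8 + 8 + 4 = 20,
  c_1 = (8·8 - (0)²) + (8·4 - (0)²) + (8·4 - (2)²) = 64 + 32 + 28 = 124,
  det = 8·(8·4 - (2)²) - (0)·((0)·4 - (2)·(0)) + (0)·((0)·(2) - 8·(0)) = 8·(28) - (0)·(0) + (0)·(0) = 224.
  So p(λ) = λ³ - 20λ² + 124λ - 224.
Step 2 — look for an integer root (rational root theorem: any rational root is an integer divisor of 224). Testing λ = 8:
  p(8) = 512 - 1280 + 992 - 224 = 0  ✓
  Dividing out (λ - 8): p(λ) = (λ - 8)(λ² - 12λ + 28).
Step 3 — remaining eigenvalues from the quadratic λ² - 12λ + 28 = 0:
  Δ = 12² - 4·28 = 144 - 112 = 32,  λ = (12 ± √32)/2 = (12 ± 5.6569)/2 ≈ 8.8284 or 3.1716.
  Sorted: λ_1 = 8.8284,  λ_2 = 8,  λ_3 = 3.1716  (check: sum = 20 = tr ✓).

Step 4 — unit eigenvector for λ_1 ≈ 8.8284: v spans the null space of (Sigma - λ_1 I), whose rows are
  r_1 = (-0.8284, 0, 0),  r_2 = (0, -0.8284, 2),  r_3 = (0, 2, -4.8284).
  v is orthogonal to every row, so take v ∝ r_1 × r_2 = ((0)·(2) - (0)·(-0.8284), (0)·(0) - (-0.8284)·(2), (-0.8284)·(-0.8284) - (0)·(0)) ≈ (0, 1.6569, 0.6863).
  Let u = (0, 1.6569, 0.6863).
  ||u|| = √((0)² + (1.6569)² + (0.6863)²) = √(3.2162) ≈ 1.7934,  v_1 = u/||u|| ≈ (0, 0.9239, 0.3827) (||v_1|| = 1).

λ_1 = 8.8284,  λ_2 = 8,  λ_3 = 3.1716;  v_1 ≈ (0, 0.9239, 0.3827)


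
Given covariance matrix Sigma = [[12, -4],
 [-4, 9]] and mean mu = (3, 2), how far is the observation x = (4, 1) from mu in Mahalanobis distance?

Step 1 — centre the observation: (x - mu) = (1, -1).

Step 2 — invert Sigma. det(Sigma) = 12·9 - (-4)² = 92.
  Sigma^{-1} = (1/det) · [[d, -b], [-b, a]] = [[0.0978, 0.0435],
 [0.0435, 0.1304]].

Step 3 — form the quadratic (x - mu)^T · Sigma^{-1} · (x - mu):
  Sigma^{-1} · (x - mu) = (0.0543, -0.087).
  (x - mu)^T · [Sigma^{-1} · (x - mu)] = (1)·(0.0543) + (-1)·(-0.087) = 0.1413.

Step 4 — take square root: d = √(0.1413) ≈ 0.3759.

d(x, mu) = √(0.1413) ≈ 0.3759


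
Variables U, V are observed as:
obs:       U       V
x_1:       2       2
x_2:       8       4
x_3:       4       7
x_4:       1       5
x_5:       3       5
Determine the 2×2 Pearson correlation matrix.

Step 1 — column means:
  mean(U) = (2 + 8 + 4 + 1 + 3) / 5 = 18/5 = 3.6
  mean(V) = (2 + 4 + 7 + 5 + 5) / 5 = 23/5 = 4.6

Step 2 — sample variances and covariances s[i,j] = (1/(n-1)) · Σ_k (x_{k,i} - mean_i) · (x_{k,j} - mean_j), with n-1 = 4:
  s[U,U] = ((-1.6)·(-1.6) + (4.4)·(4.4) + (0.4)·(0.4) + (-2.6)·(-2.6) + (-0.6)·(-0.6)) / 4 = 29.2/4 = 7.3
  s[U,V] = ((-1.6)·(-2.6) + (4.4)·(-0.6) + (0.4)·(2.4) + (-2.6)·(0.4) + (-0.6)·(0.4)) / 4 = 1.2/4 = 0.3
  s[V,V] = ((-2.6)·(-2.6) + (-0.6)·(-0.6) + (2.4)·(2.4) + (0.4)·(0.4) + (0.4)·(0.4)) / 4 = 13.2/4 = 3.3
  Sample standard deviations s_i = √(s[i,i]):
  s(U) = √(7.3) = 2.7019
  s(V) = √(3.3) = 1.8166

Step 3 — r_{ij} = s_{ij} / (s_i · s_j):
  r[U,U] = 1 (diagonal).
  r[U,V] = 0.3 / (2.7019 · 1.8166) = 0.3 / 4.9082 = 0.0611
  r[V,V] = 1 (diagonal).

R is symmetric with unit diagonal. Assembling:

R = [[1, 0.0611],
 [0.0611, 1]]


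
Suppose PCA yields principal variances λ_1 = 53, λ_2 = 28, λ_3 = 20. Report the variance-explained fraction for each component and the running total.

Step 1 — total variance = trace(Sigma) = Σ λ_i = 53 + 28 + 20 = 101.

Step 2 — fraction explained by component i = λ_i / Σ λ:
  PC1: 53/101 = 0.5248
  PC2: 28/101 = 0.2772
  PC3: 20/101 = 0.198

Step 3 — cumulative fraction after k components = (λ_1 + ... + λ_k) / Σ λ:
  k = 1: 53/101 = 0.5248
  k = 2: (53 + 28)/101 = 81/101 = 0.802
  k = 3: (53 + 28 + 20)/101 = 101/101 = 1

Summary (fraction, with percent):

explained: PC1 0.5248 (52.48%), PC2 0.2772 (27.72%), PC3 0.198 (19.8%);  cumulative: 0.5248, 0.802, 1


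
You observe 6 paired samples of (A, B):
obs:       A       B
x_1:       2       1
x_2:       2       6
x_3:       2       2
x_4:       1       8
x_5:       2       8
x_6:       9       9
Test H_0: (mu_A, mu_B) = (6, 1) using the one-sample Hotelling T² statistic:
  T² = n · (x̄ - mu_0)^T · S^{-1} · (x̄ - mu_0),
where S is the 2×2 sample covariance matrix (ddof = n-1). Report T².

Step 1 — sample mean vector:
  mean(A) = (2 + 2 + 2 + 1 + 2 + 9) / 6 = 18/6 = 3
  mean(B) = (1 + 6 + 2 + 8 + 8 + 9) / 6 = 34/6 = 5.6667
  x̄ = (3, 5.6667),  deviation x̄ - mu_0 = (3, 5.6667) - (6, 1) = (-3, 4.6667).

Step 2 — sample covariance matrix, S[i,j] = (1/(n-1)) · Σ_k (x_{k,i} - mean_i) · (x_{k,j} - mean_j), divisor n-1 = 5:
  S[A,A] = ((-1)·(-1) + (-1)·(-1) + (-1)·(-1) + (-2)·(-2) + (-1)·(-1) + (6)·(6)) / 5 = 44/5 = 8.8
  S[A,B] = ((-1)·(-4.6667) + (-1)·(0.3333) + (-1)·(-3.6667) + (-2)·(2.3333) + (-1)·(2.3333) + (6)·(3.3333)) / 5 = 21/5 = 4.2
  S[B,B] = ((-4.6667)·(-4.6667) + (0.3333)·(0.3333) + (-3.6667)·(-3.6667) + (2.3333)·(2.3333) + (2.3333)·(2.3333) + (3.3333)·(3.3333)) / 5 = 57.3333/5 = 11.4667
  S = [[8.8, 4.2],
 [4.2, 11.4667]].

Step 3 — invert S. det(S) = 8.8·11.4667 - (4.2)² = 83.2667.
  S^{-1} = (1/det) · [[d, -b], [-b, a]] = [[0.1377, -0.0504],
 [-0.0504, 0.1057]].

Step 4 — quadratic form (x̄ - mu_0)^T · S^{-1} · (x̄ - mu_0):
  S^{-1} · (x̄ - mu_0) = (-0.6485, 0.6445),
  (x̄ - mu_0)^T · [...] = (-3)·(-0.6485) + (4.6667)·(0.6445) = 4.9533.

Step 5 — scale by n: T² = 6 · 4.9533 = 29.7198.

T² ≈ 29.7198


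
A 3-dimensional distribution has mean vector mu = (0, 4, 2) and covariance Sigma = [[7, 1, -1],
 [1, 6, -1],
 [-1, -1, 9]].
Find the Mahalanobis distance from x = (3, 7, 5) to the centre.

Step 1 — centre the observation: (x - mu) = (3, 3, 3).

Step 2 — invert Sigma (cofactor / det for 3×3, or solve directly):
  Sigma^{-1} = [[0.148, -0.0223, 0.014],
 [-0.0223, 0.1732, 0.0168],
 [0.014, 0.0168, 0.1145]].

Step 3 — form the quadratic (x - mu)^T · Sigma^{-1} · (x - mu):
  Sigma^{-1} · (x - mu) = (0.419, 0.5028, 0.4358).
  (x - mu)^T · [Sigma^{-1} · (x - mu)] = (3)·(0.419) + (3)·(0.5028) + (3)·(0.4358) = 4.0726.

Step 4 — take square root: d = √(4.0726) ≈ 2.0181.

d(x, mu) = √(4.0726) ≈ 2.0181


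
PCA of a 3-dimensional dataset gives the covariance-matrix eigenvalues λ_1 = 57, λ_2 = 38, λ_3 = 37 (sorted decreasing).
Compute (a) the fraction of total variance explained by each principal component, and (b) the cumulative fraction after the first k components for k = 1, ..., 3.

Step 1 — total variance = trace(Sigma) = Σ λ_i = 57 + 38 + 37 = 132.

Step 2 — fraction explained by component i = λ_i / Σ λ:
  PC1: 57/132 = 0.4318
  PC2: 38/132 = 0.2879
  PC3: 37/132 = 0.2803

Step 3 — cumulative fraction after k components = (λ_1 + ... + λ_k) / Σ λ:
  k = 1: 57/132 = 0.4318
  k = 2: (57 + 38)/132 = 95/132 = 0.7197
  k = 3: (57 + 38 + 37)/132 = 132/132 = 1

Summary (fraction, with percent):

explained: PC1 0.4318 (43.18%), PC2 0.2879 (28.79%), PC3 0.2803 (28.03%);  cumulative: 0.4318, 0.7197, 1


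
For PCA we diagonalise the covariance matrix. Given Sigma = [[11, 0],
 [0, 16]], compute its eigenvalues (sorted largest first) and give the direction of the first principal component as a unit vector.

Step 1 — characteristic polynomial of 2×2 Sigma:
  det(Sigma - λI) = λ² - trace · λ + det = 0.
  trace = 11 + 16 = 27, det = 11·16 - (0)² = 176.
Step 2 — discriminant:
  Δ = trace² - 4·det = 729 - 704 = 25.
Step 3 — eigenvalues:
  λ = (trace ± √Δ)/2 = (27 ± 5)/2,
  λ_1 = 16,  λ_2 = 11.

Step 4 — unit eigenvector for λ_1: Sigma is diagonal, so its eigenvectors are the coordinate axes. λ_1 = 16 is the diagonal entry on the second coordinate axis, hence
  v_1 = (0, 1) (||v_1|| = 1).

λ_1 = 16,  λ_2 = 11;  v_1 ≈ (0, 1)


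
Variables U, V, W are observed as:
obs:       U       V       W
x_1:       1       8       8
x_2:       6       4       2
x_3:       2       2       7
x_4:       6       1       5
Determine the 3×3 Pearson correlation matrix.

Step 1 — column means:
  mean(U) = (1 + 6 + 2 + 6) / 4 = 15/4 = 3.75
  mean(V) = (8 + 4 + 2 + 1) / 4 = 15/4 = 3.75
  mean(W) = (8 + 2 + 7 + 5) / 4 = 22/4 = 5.5

Step 2 — sample variances and covariances s[i,j] = (1/(n-1)) · Σ_k (x_{k,i} - mean_i) · (x_{k,j} - mean_j), with n-1 = 3:
  s[U,U] = ((-2.75)·(-2.75) + (2.25)·(2.25) + (-1.75)·(-1.75) + (2.25)·(2.25)) / 3 = 20.75/3 = 6.9167
  s[U,V] = ((-2.75)·(4.25) + (2.25)·(0.25) + (-1.75)·(-1.75) + (2.25)·(-2.75)) / 3 = -14.25/3 = -4.75
  s[U,W] = ((-2.75)·(2.5) + (2.25)·(-3.5) + (-1.75)·(1.5) + (2.25)·(-0.5)) / 3 = -18.5/3 = -6.1667
  s[V,V] = ((4.25)·(4.25) + (0.25)·(0.25) + (-1.75)·(-1.75) + (-2.75)·(-2.75)) / 3 = 28.75/3 = 9.5833
  s[V,W] = ((4.25)·(2.5) + (0.25)·(-3.5) + (-1.75)·(1.5) + (-2.75)·(-0.5)) / 3 = 8.5/3 = 2.8333
  s[W,W] = ((2.5)·(2.5) + (-3.5)·(-3.5) + (1.5)·(1.5) + (-0.5)·(-0.5)) / 3 = 21/3 = 7
  Sample standard deviations s_i = √(s[i,i]):
  s(U) = √(6.9167) = 2.63
  s(V) = √(9.5833) = 3.0957
  s(W) = √(7) = 2.6458

Step 3 — r_{ij} = s_{ij} / (s_i · s_j):
  r[U,U] = 1 (diagonal).
  r[U,V] = -4.75 / (2.63 · 3.0957) = -4.75 / 8.1415 = -0.5834
  r[U,W] = -6.1667 / (2.63 · 2.6458) = -6.1667 / 6.9582 = -0.8862
  r[V,V] = 1 (diagonal).
  r[V,W] = 2.8333 / (3.0957 · 2.6458) = 2.8333 / 8.1904 = 0.3459
  r[W,W] = 1 (diagonal).

R is symmetric with unit diagonal. Assembling:

R = [[1, -0.5834, -0.8862],
 [-0.5834, 1, 0.3459],
 [-0.8862, 0.3459, 1]]


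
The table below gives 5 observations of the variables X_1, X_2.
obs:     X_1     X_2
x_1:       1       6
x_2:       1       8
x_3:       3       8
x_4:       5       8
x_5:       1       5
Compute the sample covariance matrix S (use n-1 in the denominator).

Step 1 — column means:
  mean(X_1) = (1 + 1 + 3 + 5 + 1) / 5 = 11/5 = 2.2
  mean(X_2) = (6 + 8 + 8 + 8 + 5) / 5 = 35/5 = 7

Step 2 — sample covariance S[i,j] = (1/(n-1)) · Σ_k (x_{k,i} - mean_i) · (x_{k,j} - mean_j), with n-1 = 4.
  S[X_1,X_1] = ((-1.2)·(-1.2) + (-1.2)·(-1.2) + (0.8)·(0.8) + (2.8)·(2.8) + (-1.2)·(-1.2)) / 4 = 12.8/4 = 3.2
  S[X_1,X_2] = ((-1.2)·(-1) + (-1.2)·(1) + (0.8)·(1) + (2.8)·(1) + (-1.2)·(-2)) / 4 = 6/4 = 1.5
  S[X_2,X_2] = ((-1)·(-1) + (1)·(1) + (1)·(1) + (1)·(1) + (-2)·(-2)) / 4 = 8/4 = 2

S is symmetric (S[j,i] = S[i,j]). Assembling:

S = [[3.2, 1.5],
 [1.5, 2]]


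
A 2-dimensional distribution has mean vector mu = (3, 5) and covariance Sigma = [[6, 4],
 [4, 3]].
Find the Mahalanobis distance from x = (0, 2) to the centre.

Step 1 — centre the observation: (x - mu) = (-3, -3).

Step 2 — invert Sigma. det(Sigma) = 6·3 - (4)² = 2.
  Sigma^{-1} = (1/det) · [[d, -b], [-b, a]] = [[1.5, -2],
 [-2, 3]].

Step 3 — form the quadratic (x - mu)^T · Sigma^{-1} · (x - mu):
  Sigma^{-1} · (x - mu) = (1.5, -3).
  (x - mu)^T · [Sigma^{-1} · (x - mu)] = (-3)·(1.5) + (-3)·(-3) = 4.5.

Step 4 — take square root: d = √(4.5) ≈ 2.1213.

d(x, mu) = √(4.5) ≈ 2.1213


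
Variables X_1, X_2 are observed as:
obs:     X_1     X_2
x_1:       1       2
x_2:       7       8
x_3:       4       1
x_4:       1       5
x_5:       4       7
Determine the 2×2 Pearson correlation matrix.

Step 1 — column means:
  mean(X_1) = (1 + 7 + 4 + 1 + 4) / 5 = 17/5 = 3.4
  mean(X_2) = (2 + 8 + 1 + 5 + 7) / 5 = 23/5 = 4.6

Step 2 — sample variances and covariances s[i,j] = (1/(n-1)) · Σ_k (x_{k,i} - mean_i) · (x_{k,j} - mean_j), with n-1 = 4:
  s[X_1,X_1] = ((-2.4)·(-2.4) + (3.6)·(3.6) + (0.6)·(0.6) + (-2.4)·(-2.4) + (0.6)·(0.6)) / 4 = 25.2/4 = 6.3
  s[X_1,X_2] = ((-2.4)·(-2.6) + (3.6)·(3.4) + (0.6)·(-3.6) + (-2.4)·(0.4) + (0.6)·(2.4)) / 4 = 16.8/4 = 4.2
  s[X_2,X_2] = ((-2.6)·(-2.6) + (3.4)·(3.4) + (-3.6)·(-3.6) + (0.4)·(0.4) + (2.4)·(2.4)) / 4 = 37.2/4 = 9.3
  Sample standard deviations s_i = √(s[i,i]):
  s(X_1) = √(6.3) = 2.51
  s(X_2) = √(9.3) = 3.0496

Step 3 — r_{ij} = s_{ij} / (s_i · s_j):
  r[X_1,X_1] = 1 (diagonal).
  r[X_1,X_2] = 4.2 / (2.51 · 3.0496) = 4.2 / 7.6544 = 0.5487
  r[X_2,X_2] = 1 (diagonal).

R is symmetric with unit diagonal. Assembling:

R = [[1, 0.5487],
 [0.5487, 1]]


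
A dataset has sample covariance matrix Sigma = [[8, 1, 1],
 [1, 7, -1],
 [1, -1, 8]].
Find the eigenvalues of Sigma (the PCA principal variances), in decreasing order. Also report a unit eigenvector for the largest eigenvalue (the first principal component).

Step 1 — characteristic polynomial p(λ) = det(λI - Sigma) = λ³ - tr·λ² + c_1·λ - det, where tr = trace, c_1 = sum of the principal 2×2 minors, det = det(Sigma):
  tr = 8 + 7 + 8 = 23,
  c_1 = (8·7 - (1)²) + (8·8 - (1)²) + (7·8 - (-1)²) = 55 + 63 + 55 = 173,
  det = 8·(7·8 - (-1)²) - (1)·((1)·8 - (-1)·(1)) + (1)·((1)·(-1) - 7·(1)) = 8·(55) - (1)·(9) + (1)·(-8) = 423.
  So p(λ) = λ³ - 23λ² + 173λ - 423.
Step 2 — look for an integer root (rational root theorem: any rational root is an integer divisor of 423). Testing λ = 9:
  p(9) = 729 - 1863 + 1557 - 423 = 0  ✓
  Dividing out (λ - 9): p(λ) = (λ - 9)(λ² - 14λ + 47).
Step 3 — remaining eigenvalues from the quadratic λ² - 14λ + 47 = 0:
  Δ = 14² - 4·47 = 196 - 188 = 8,  λ = (14 ± √8)/2 = (14 ± 2.8284)/2 ≈ 8.4142 or 5.5858.
  Sorted: λ_1 = 9,  λ_2 = 8.4142,  λ_3 = 5.5858  (check: sum = 23 = tr ✓).

Step 4 — unit eigenvector for λ_1 = 9: v spans the null space of (Sigma - λ_1 I), whose rows are
  r_1 = (-1, 1, 1),  r_2 = (1, -2, -1),  r_3 = (1, -1, -1).
  v is orthogonal to every row, so take v ∝ r_1 × r_2 = ((1)·(-1) - (1)·(-2), (1)·(1) - (-1)·(-1), (-1)·(-2) - (1)·(1)) = (1, 0, 1).
  Let u = (1, 0, 1).
  ||u|| = √((1)² + (0)² + (1)²) = √(2) ≈ 1.4142,  v_1 = u/||u|| ≈ (0.7071, 0, 0.7071) (||v_1|| = 1).

λ_1 = 9,  λ_2 = 8.4142,  λ_3 = 5.5858;  v_1 ≈ (0.7071, 0, 0.7071)


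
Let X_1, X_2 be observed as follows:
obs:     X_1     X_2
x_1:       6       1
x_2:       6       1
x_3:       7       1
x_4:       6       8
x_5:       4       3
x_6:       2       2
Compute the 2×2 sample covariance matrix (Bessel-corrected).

Step 1 — column means:
  mean(X_1) = (6 + 6 + 7 + 6 + 4 + 2) / 6 = 31/6 = 5.1667
  mean(X_2) = (1 + 1 + 1 + 8 + 3 + 2) / 6 = 16/6 = 2.6667

Step 2 — sample covariance S[i,j] = (1/(n-1)) · Σ_k (x_{k,i} - mean_i) · (x_{k,j} - mean_j), with n-1 = 5.
  S[X_1,X_1] = ((0.8333)·(0.8333) + (0.8333)·(0.8333) + (1.8333)·(1.8333) + (0.8333)·(0.8333) + (-1.1667)·(-1.1667) + (-3.1667)·(-3.1667)) / 5 = 16.8333/5 = 3.3667
  S[X_1,X_2] = ((0.8333)·(-1.6667) + (0.8333)·(-1.6667) + (1.8333)·(-1.6667) + (0.8333)·(5.3333) + (-1.1667)·(0.3333) + (-3.1667)·(-0.6667)) / 5 = 0.3333/5 = 0.0667
  S[X_2,X_2] = ((-1.6667)·(-1.6667) + (-1.6667)·(-1.6667) + (-1.6667)·(-1.6667) + (5.3333)·(5.3333) + (0.3333)·(0.3333) + (-0.6667)·(-0.6667)) / 5 = 37.3333/5 = 7.4667

S is symmetric (S[j,i] = S[i,j]). Assembling:

S = [[3.3667, 0.0667],
 [0.0667, 7.4667]]


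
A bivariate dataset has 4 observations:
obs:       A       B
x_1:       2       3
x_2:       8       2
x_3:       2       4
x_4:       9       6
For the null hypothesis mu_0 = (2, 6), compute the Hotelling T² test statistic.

Step 1 — sample mean vector:
  mean(A) = (2 + 8 + 2 + 9) / 4 = 21/4 = 5.25
  mean(B) = (3 + 2 + 4 + 6) / 4 = 15/4 = 3.75
  x̄ = (5.25, 3.75),  deviation x̄ - mu_0 = (5.25, 3.75) - (2, 6) = (3.25, -2.25).

Step 2 — sample covariance matrix, S[i,j] = (1/(n-1)) · Σ_k (x_{k,i} - mean_i) · (x_{k,j} - mean_j), divisor n-1 = 3:
  S[A,A] = ((-3.25)·(-3.25) + (2.75)·(2.75) + (-3.25)·(-3.25) + (3.75)·(3.75)) / 3 = 42.75/3 = 14.25
  S[A,B] = ((-3.25)·(-0.75) + (2.75)·(-1.75) + (-3.25)·(0.25) + (3.75)·(2.25)) / 3 = 5.25/3 = 1.75
  S[B,B] = ((-0.75)·(-0.75) + (-1.75)·(-1.75) + (0.25)·(0.25) + (2.25)·(2.25)) / 3 = 8.75/3 = 2.9167
  S = [[14.25, 1.75],
 [1.75, 2.9167]].

Step 3 — invert S. det(S) = 14.25·2.9167 - (1.75)² = 38.5.
  S^{-1} = (1/det) · [[d, -b], [-b, a]] = [[0.0758, -0.0455],
 [-0.0455, 0.3701]].

Step 4 — quadratic form (x̄ - mu_0)^T · S^{-1} · (x̄ - mu_0):
  S^{-1} · (x̄ - mu_0) = (0.3485, -0.9805),
  (x̄ - mu_0)^T · [...] = (3.25)·(0.3485) + (-2.25)·(-0.9805) = 3.3387.

Step 5 — scale by n: T² = 4 · 3.3387 = 13.355.

T² ≈ 13.355


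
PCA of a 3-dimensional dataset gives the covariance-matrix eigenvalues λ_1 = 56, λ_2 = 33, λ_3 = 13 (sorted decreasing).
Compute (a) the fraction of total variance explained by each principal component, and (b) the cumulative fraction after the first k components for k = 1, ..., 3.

Step 1 — total variance = trace(Sigma) = Σ λ_i = 56 + 33 + 13 = 102.

Step 2 — fraction explained by component i = λ_i / Σ λ:
  PC1: 56/102 = 0.549
  PC2: 33/102 = 0.3235
  PC3: 13/102 = 0.1275

Step 3 — cumulative fraction after k components = (λ_1 + ... + λ_k) / Σ λ:
  k = 1: 56/102 = 0.549
  k = 2: (56 + 33)/102 = 89/102 = 0.8725
  k = 3: (56 + 33 + 13)/102 = 102/102 = 1

Summary (fraction, with percent):

explained: PC1 0.549 (54.9%), PC2 0.3235 (32.35%), PC3 0.1275 (12.75%);  cumulative: 0.549, 0.8725, 1


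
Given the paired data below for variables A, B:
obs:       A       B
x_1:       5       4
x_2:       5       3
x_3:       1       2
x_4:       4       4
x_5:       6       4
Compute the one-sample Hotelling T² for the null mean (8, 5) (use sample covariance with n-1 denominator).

Step 1 — sample mean vector:
  mean(A) = (5 + 5 + 1 + 4 + 6) / 5 = 21/5 = 4.2
  mean(B) = (4 + 3 + 2 + 4 + 4) / 5 = 17/5 = 3.4
  x̄ = (4.2, 3.4),  deviation x̄ - mu_0 = (4.2, 3.4) - (8, 5) = (-3.8, -1.6).

Step 2 — sample covariance matrix, S[i,j] = (1/(n-1)) · Σ_k (x_{k,i} - mean_i) · (x_{k,j} - mean_j), divisor n-1 = 4:
  S[A,A] = ((0.8)·(0.8) + (0.8)·(0.8) + (-3.2)·(-3.2) + (-0.2)·(-0.2) + (1.8)·(1.8)) / 4 = 14.8/4 = 3.7
  S[A,B] = ((0.8)·(0.6) + (0.8)·(-0.4) + (-3.2)·(-1.4) + (-0.2)·(0.6) + (1.8)·(0.6)) / 4 = 5.6/4 = 1.4
  S[B,B] = ((0.6)·(0.6) + (-0.4)·(-0.4) + (-1.4)·(-1.4) + (0.6)·(0.6) + (0.6)·(0.6)) / 4 = 3.2/4 = 0.8
  S = [[3.7, 1.4],
 [1.4, 0.8]].

Step 3 — invert S. det(S) = 3.7·0.8 - (1.4)² = 1.
  S^{-1} = (1/det) · [[d, -b], [-b, a]] = [[0.8, -1.4],
 [-1.4, 3.7]].

Step 4 — quadratic form (x̄ - mu_0)^T · S^{-1} · (x̄ - mu_0):
  S^{-1} · (x̄ - mu_0) = (-0.8, -0.6),
  (x̄ - mu_0)^T · [...] = (-3.8)·(-0.8) + (-1.6)·(-0.6) = 4.

Step 5 — scale by n: T² = 5 · 4 = 20.

T² ≈ 20


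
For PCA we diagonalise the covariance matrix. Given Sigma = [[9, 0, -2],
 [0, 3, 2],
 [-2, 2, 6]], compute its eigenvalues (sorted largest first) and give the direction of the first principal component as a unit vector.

Step 1 — characteristic polynomial p(λ) = det(λI - Sigma) = λ³ - tr·λ² + c_1·λ - det, where tr = trace, c_1 = sum of the principal 2×2 minors, det = det(Sigma):
  tr = 9 + 3 + 6 = 18,
  c_1 = (9·3 - (0)²) + (9·6 - (-2)²) + (3·6 - (2)²) = 27 + 50 + 14 = 91,
  det = 9·(3·6 - (2)²) - (0)·((0)·6 - (2)·(-2)) + (-2)·((0)·(2) - 3·(-2)) = 9·(14) - (0)·(4) + (-2)·(6) = 114.
  So p(λ) = λ³ - 18λ² + 91λ - 114.
Step 2 — look for an integer root (rational root theorem: any rational root is an integer divisor of 114). Testing λ = 6:
  p(6) = 216 - 648 + 546 - 114 = 0  ✓
  Dividing out (λ - 6): p(λ) = (λ - 6)(λ² - 12λ + 19).
Step 3 — remaining eigenvalues from the quadratic λ² - 12λ + 19 = 0:
  Δ = 12² - 4·19 = 144 - 76 = 68,  λ = (12 ± √68)/2 = (12 ± 8.2462)/2 ≈ 10.1231 or 1.8769.
  Sorted: λ_1 = 10.1231,  λ_2 = 6,  λ_3 = 1.8769  (check: sum = 18 = tr ✓).

Step 4 — unit eigenvector for λ_1 ≈ 10.1231: v spans the null space of (Sigma - λ_1 I), whose rows are
  r_1 = (-1.1231, 0, -2),  r_2 = (0, -7.1231, 2),  r_3 = (-2, 2, -4.1231).
  v is orthogonal to every row, so take v ∝ r_1 × r_2 = ((0)·(2) - (-2)·(-7.1231), (-2)·(0) - (-1.1231)·(2), (-1.1231)·(-7.1231) - (0)·(0)) ≈ (-14.2462, 2.2462, 8).
  Rescale (multiply by -1 so the first nonzero entry is positive): u = (14.2462, -2.2462, -8).
  ||u|| = √((14.2462)² + (-2.2462)² + (-8)²) = √(272) ≈ 16.4924,  v_1 = u/||u|| ≈ (0.8638, -0.1362, -0.4851) (||v_1|| = 1).

λ_1 = 10.1231,  λ_2 = 6,  λ_3 = 1.8769;  v_1 ≈ (0.8638, -0.1362, -0.4851)


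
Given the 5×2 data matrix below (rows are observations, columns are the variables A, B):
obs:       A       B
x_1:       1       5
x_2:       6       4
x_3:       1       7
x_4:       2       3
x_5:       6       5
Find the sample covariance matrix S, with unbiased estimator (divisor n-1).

Step 1 — column means:
  mean(A) = (1 + 6 + 1 + 2 + 6) / 5 = 16/5 = 3.2
  mean(B) = (5 + 4 + 7 + 3 + 5) / 5 = 24/5 = 4.8

Step 2 — sample covariance S[i,j] = (1/(n-1)) · Σ_k (x_{k,i} - mean_i) · (x_{k,j} - mean_j), with n-1 = 4.
  S[A,A] = ((-2.2)·(-2.2) + (2.8)·(2.8) + (-2.2)·(-2.2) + (-1.2)·(-1.2) + (2.8)·(2.8)) / 4 = 26.8/4 = 6.7
  S[A,B] = ((-2.2)·(0.2) + (2.8)·(-0.8) + (-2.2)·(2.2) + (-1.2)·(-1.8) + (2.8)·(0.2)) / 4 = -4.8/4 = -1.2
  S[B,B] = ((0.2)·(0.2) + (-0.8)·(-0.8) + (2.2)·(2.2) + (-1.8)·(-1.8) + (0.2)·(0.2)) / 4 = 8.8/4 = 2.2

S is symmetric (S[j,i] = S[i,j]). Assembling:

S = [[6.7, -1.2],
 [-1.2, 2.2]]


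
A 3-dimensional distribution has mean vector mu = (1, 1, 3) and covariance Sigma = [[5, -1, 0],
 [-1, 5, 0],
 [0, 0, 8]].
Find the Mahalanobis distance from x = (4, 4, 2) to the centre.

Step 1 — centre the observation: (x - mu) = (3, 3, -1).

Step 2 — invert Sigma (cofactor / det for 3×3, or solve directly):
  Sigma^{-1} = [[0.2083, 0.0417, 0],
 [0.0417, 0.2083, 0],
 [0, 0, 0.125]].

Step 3 — form the quadratic (x - mu)^T · Sigma^{-1} · (x - mu):
  Sigma^{-1} · (x - mu) = (0.75, 0.75, -0.125).
  (x - mu)^T · [Sigma^{-1} · (x - mu)] = (3)·(0.75) + (3)·(0.75) + (-1)·(-0.125) = 4.625.

Step 4 — take square root: d = √(4.625) ≈ 2.1506.

d(x, mu) = √(4.625) ≈ 2.1506


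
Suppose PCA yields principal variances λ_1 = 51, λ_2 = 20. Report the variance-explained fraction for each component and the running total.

Step 1 — total variance = trace(Sigma) = Σ λ_i = 51 + 20 = 71.

Step 2 — fraction explained by component i = λ_i / Σ λ:
  PC1: 51/71 = 0.7183
  PC2: 20/71 = 0.2817

Step 3 — cumulative fraction after k components = (λ_1 + ... + λ_k) / Σ λ:
  k = 1: 51/71 = 0.7183
  k = 2: (51 + 20)/71 = 71/71 = 1

Summary (fraction, with percent):

explained: PC1 0.7183 (71.83%), PC2 0.2817 (28.17%);  cumulative: 0.7183, 1


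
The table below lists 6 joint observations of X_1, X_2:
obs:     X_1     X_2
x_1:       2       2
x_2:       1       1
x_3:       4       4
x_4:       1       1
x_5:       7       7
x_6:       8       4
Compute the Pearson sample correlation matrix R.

Step 1 — column means:
  mean(X_1) = (2 + 1 + 4 + 1 + 7 + 8) / 6 = 23/6 = 3.8333
  mean(X_2) = (2 + 1 + 4 + 1 + 7 + 4) / 6 = 19/6 = 3.1667

Step 2 — sample variances and covariances s[i,j] = (1/(n-1)) · Σ_k (x_{k,i} - mean_i) · (x_{k,j} - mean_j), with n-1 = 5:
  s[X_1,X_1] = ((-1.8333)·(-1.8333) + (-2.8333)·(-2.8333) + (0.1667)·(0.1667) + (-2.8333)·(-2.8333) + (3.1667)·(3.1667) + (4.1667)·(4.1667)) / 5 = 46.8333/5 = 9.3667
  s[X_1,X_2] = ((-1.8333)·(-1.1667) + (-2.8333)·(-2.1667) + (0.1667)·(0.8333) + (-2.8333)·(-2.1667) + (3.1667)·(3.8333) + (4.1667)·(0.8333)) / 5 = 30.1667/5 = 6.0333
  s[X_2,X_2] = ((-1.1667)·(-1.1667) + (-2.1667)·(-2.1667) + (0.8333)·(0.8333) + (-2.1667)·(-2.1667) + (3.8333)·(3.8333) + (0.8333)·(0.8333)) / 5 = 26.8333/5 = 5.3667
  Sample standard deviations s_i = √(s[i,i]):
  s(X_1) = √(9.3667) = 3.0605
  s(X_2) = √(5.3667) = 2.3166

Step 3 — r_{ij} = s_{ij} / (s_i · s_j):
  r[X_1,X_1] = 1 (diagonal).
  r[X_1,X_2] = 6.0333 / (3.0605 · 2.3166) = 6.0333 / 7.09 = 0.851
  r[X_2,X_2] = 1 (diagonal).

R is symmetric with unit diagonal. Assembling:

R = [[1, 0.851],
 [0.851, 1]]
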